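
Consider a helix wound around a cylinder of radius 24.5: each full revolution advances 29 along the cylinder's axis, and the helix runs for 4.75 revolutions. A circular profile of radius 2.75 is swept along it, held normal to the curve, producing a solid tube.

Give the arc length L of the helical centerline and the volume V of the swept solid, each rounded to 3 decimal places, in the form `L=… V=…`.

L=744.068 V=17677.781

2πR = 2π·24.5 = 153.938040
per-turn = √(153.938040² + 29²) = √(23696.9202 + 841) = √24537.9202 = 156.645843
L = 4.75 × 156.645843 = 744.067755
V = π·2.75² × L = 23.758294 × 744.067755 = 17677.780804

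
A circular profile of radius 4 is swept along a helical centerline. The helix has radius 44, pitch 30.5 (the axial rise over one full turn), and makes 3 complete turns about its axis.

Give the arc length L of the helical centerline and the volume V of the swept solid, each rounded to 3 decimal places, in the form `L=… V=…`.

2πR = 2π·44 = 276.460154
per-turn = √(276.460154² + 30.5²) = √(76430.2165 + 930.25) = √77360.4665 = 278.137496
L = 3 × 278.137496 = 834.412487
V = π·4² × L = 50.265482 × 834.412487 = 41942.146224

L=834.412 V=41942.146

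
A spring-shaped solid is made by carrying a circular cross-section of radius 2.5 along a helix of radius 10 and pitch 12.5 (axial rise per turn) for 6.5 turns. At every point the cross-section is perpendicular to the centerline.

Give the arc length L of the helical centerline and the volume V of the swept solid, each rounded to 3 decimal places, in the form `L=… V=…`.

L=416.411 V=8176.205

2πR = 2π·10 = 62.831853
per-turn = √(62.831853² + 12.5²) = √(3947.8418 + 156.25) = √4104.0918 = 64.063186
L = 6.5 × 64.063186 = 416.410707
V = π·2.5² × L = 19.634954 × 416.410707 = 8176.205112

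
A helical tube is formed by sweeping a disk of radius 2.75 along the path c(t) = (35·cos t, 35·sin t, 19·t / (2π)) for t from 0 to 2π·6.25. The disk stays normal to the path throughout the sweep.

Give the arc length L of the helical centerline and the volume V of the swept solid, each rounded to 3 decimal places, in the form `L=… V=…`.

2πR = 2π·35 = 219.911486
per-turn = √(219.911486² + 19²) = √(48361.0616 + 361) = √48722.0616 = 220.730744
L = 6.25 × 220.730744 = 1379.567153
V = π·2.75² × L = 23.758294 × 1379.567153 = 32776.162627

L=1379.567 V=32776.163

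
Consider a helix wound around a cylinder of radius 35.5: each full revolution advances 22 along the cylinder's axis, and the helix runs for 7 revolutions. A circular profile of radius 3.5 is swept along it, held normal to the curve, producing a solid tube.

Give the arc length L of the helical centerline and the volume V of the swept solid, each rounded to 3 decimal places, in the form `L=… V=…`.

2πR = 2π·35.5 = 223.053078
per-turn = √(223.053078² + 22²) = √(49752.6758 + 484) = √50236.6758 = 224.135396
L = 7 × 224.135396 = 1568.947773
V = π·3.5² × L = 38.484510 × 1568.947773 = 60380.186259

L=1568.948 V=60380.186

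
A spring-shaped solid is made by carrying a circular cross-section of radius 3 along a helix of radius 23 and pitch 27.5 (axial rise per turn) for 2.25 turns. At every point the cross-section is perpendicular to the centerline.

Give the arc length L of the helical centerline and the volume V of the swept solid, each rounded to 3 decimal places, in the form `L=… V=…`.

2πR = 2π·23 = 144.513262
per-turn = √(144.513262² + 27.5²) = √(20884.0829 + 756.25) = √21640.3329 = 147.106536
L = 2.25 × 147.106536 = 330.989706
V = π·3² × L = 28.274334 × 330.989706 = 9358.513454

L=330.990 V=9358.513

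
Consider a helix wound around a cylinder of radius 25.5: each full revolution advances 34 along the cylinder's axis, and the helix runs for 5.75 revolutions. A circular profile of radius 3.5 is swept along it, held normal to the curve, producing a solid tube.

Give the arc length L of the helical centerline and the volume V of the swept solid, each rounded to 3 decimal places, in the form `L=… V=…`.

L=941.787 V=36244.205

2πR = 2π·25.5 = 160.221225
per-turn = √(160.221225² + 34²) = √(25670.8410 + 1156) = √26826.8410 = 163.789014
L = 5.75 × 163.789014 = 941.786829
V = π·3.5² × L = 38.484510 × 941.786829 = 36244.204662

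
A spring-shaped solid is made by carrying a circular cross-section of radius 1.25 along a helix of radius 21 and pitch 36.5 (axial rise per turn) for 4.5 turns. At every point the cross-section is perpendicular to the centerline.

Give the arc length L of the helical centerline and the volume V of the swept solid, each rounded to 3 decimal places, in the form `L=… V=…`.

2πR = 2π·21 = 131.946891
per-turn = √(131.946891² + 36.5²) = √(17409.9822 + 1332.25) = √18742.2322 = 136.902272
L = 4.5 × 136.902272 = 616.060225
V = π·1.25² × L = 4.908739 × 616.060225 = 3024.078560

L=616.060 V=3024.079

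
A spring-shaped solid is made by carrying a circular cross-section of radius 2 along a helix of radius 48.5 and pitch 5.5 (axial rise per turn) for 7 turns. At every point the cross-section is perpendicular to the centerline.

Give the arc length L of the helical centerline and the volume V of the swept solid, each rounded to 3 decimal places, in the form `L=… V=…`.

L=2133.489 V=26810.211

2πR = 2π·48.5 = 304.734487
per-turn = √(304.734487² + 5.5²) = √(92863.1078 + 30.25) = √92893.3578 = 304.784117
L = 7 × 304.784117 = 2133.488817
V = π·2² × L = 12.566371 × 2133.488817 = 26810.211177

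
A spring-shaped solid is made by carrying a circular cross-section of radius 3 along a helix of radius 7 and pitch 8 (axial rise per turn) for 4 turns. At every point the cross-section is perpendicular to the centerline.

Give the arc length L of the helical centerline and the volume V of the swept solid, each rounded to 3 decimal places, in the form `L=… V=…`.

L=178.816 V=5055.897

2πR = 2π·7 = 43.982297
per-turn = √(43.982297² + 8²) = √(1934.4425 + 64) = √1998.4425 = 44.703942
L = 4 × 44.703942 = 178.815769
V = π·3² × L = 28.274334 × 178.815769 = 5055.896769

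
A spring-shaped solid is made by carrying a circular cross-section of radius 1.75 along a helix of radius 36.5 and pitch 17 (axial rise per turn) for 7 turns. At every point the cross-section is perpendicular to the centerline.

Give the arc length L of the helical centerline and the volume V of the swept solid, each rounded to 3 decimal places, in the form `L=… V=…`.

L=1609.758 V=15487.690

2πR = 2π·36.5 = 229.336264
per-turn = √(229.336264² + 17²) = √(52595.1219 + 289) = √52884.1219 = 229.965480
L = 7 × 229.965480 = 1609.758358
V = π·1.75² × L = 9.621128 × 1609.758358 = 15487.690408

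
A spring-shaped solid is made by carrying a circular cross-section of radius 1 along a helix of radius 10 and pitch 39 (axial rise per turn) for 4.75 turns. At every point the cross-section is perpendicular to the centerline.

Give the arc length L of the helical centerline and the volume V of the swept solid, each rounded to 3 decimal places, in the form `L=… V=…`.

2πR = 2π·10 = 62.831853
per-turn = √(62.831853² + 39²) = √(3947.8418 + 1521) = √5468.8418 = 73.951618
L = 4.75 × 73.951618 = 351.270184
V = π·1² × L = 3.141593 × 351.270184 = 1103.547830

L=351.270 V=1103.548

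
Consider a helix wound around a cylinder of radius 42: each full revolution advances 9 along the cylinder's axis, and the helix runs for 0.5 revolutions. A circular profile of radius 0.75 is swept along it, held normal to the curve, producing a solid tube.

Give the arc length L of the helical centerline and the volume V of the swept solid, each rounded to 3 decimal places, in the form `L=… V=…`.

2πR = 2π·42 = 263.893783
per-turn = √(263.893783² + 9²) = √(69639.9287 + 81) = √69720.9287 = 264.047209
L = 0.5 × 264.047209 = 132.023605
V = π·0.75² × L = 1.767146 × 132.023605 = 233.304967

L=132.024 V=233.305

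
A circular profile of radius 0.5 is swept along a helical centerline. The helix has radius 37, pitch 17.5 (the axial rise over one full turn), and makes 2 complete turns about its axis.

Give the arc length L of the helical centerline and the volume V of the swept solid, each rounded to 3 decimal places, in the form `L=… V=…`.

L=466.271 V=366.209

2πR = 2π·37 = 232.477856
per-turn = √(232.477856² + 17.5²) = √(54045.9537 + 306.25) = √54352.2037 = 233.135591
L = 2 × 233.135591 = 466.271182
V = π·0.5² × L = 0.785398 × 466.271182 = 366.208530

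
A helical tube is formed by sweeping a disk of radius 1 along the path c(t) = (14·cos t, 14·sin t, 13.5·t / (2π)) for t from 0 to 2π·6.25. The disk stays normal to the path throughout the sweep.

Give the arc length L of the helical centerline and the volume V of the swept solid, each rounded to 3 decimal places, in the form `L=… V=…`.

2πR = 2π·14 = 87.964594
per-turn = √(87.964594² + 13.5²) = √(7737.7699 + 182.25) = √7920.0199 = 88.994493
L = 6.25 × 88.994493 = 556.215584
V = π·1² × L = 3.141593 × 556.215584 = 1747.402791

L=556.216 V=1747.403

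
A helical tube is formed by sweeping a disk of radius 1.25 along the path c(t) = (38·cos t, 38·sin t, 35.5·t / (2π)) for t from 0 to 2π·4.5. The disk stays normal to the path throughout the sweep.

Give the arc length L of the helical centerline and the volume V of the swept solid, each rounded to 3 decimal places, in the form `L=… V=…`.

2πR = 2π·38 = 238.761042
per-turn = √(238.761042² + 35.5²) = √(57006.8350 + 1260.25) = √58267.0850 = 241.385760
L = 4.5 × 241.385760 = 1086.235919
V = π·1.25² × L = 4.908739 × 1086.235919 = 5332.048099

L=1086.236 V=5332.048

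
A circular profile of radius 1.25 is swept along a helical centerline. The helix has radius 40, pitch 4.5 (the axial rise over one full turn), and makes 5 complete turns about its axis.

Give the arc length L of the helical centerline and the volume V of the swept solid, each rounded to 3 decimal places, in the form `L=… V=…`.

2πR = 2π·40 = 251.327412
per-turn = √(251.327412² + 4.5²) = √(63165.4682 + 20.25) = √63185.7182 = 251.367695
L = 5 × 251.367695 = 1256.838476
V = π·1.25² × L = 4.908739 × 1256.838476 = 6169.491441

L=1256.838 V=6169.491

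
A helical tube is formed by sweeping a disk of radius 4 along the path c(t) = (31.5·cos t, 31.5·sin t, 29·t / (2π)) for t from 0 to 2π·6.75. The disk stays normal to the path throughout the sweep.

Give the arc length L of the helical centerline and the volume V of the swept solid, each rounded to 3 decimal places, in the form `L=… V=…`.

L=1350.227 V=67869.817

2πR = 2π·31.5 = 197.920337
per-turn = √(197.920337² + 29²) = √(39172.4599 + 841) = √40013.4599 = 200.033647
L = 6.75 × 200.033647 = 1350.227116
V = π·4² × L = 50.265482 × 1350.227116 = 67869.817421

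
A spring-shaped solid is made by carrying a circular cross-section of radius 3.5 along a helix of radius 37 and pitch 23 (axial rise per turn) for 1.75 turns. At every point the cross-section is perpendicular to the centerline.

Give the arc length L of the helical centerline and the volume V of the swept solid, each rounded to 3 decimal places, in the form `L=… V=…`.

L=408.822 V=15733.332

2πR = 2π·37 = 232.477856
per-turn = √(232.477856² + 23²) = √(54045.9537 + 529) = √54574.9537 = 233.612829
L = 1.75 × 233.612829 = 408.822450
V = π·3.5² × L = 38.484510 × 408.822450 = 15733.331672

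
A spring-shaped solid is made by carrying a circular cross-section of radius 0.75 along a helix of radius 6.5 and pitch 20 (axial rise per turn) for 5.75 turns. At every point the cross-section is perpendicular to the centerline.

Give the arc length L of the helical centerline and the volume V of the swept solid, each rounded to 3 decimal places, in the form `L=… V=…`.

L=261.480 V=462.074

2πR = 2π·6.5 = 40.840704
per-turn = √(40.840704² + 20²) = √(1667.9631 + 400) = √2067.9631 = 45.474863
L = 5.75 × 45.474863 = 261.480461
V = π·0.75² × L = 1.767146 × 261.480461 = 462.074116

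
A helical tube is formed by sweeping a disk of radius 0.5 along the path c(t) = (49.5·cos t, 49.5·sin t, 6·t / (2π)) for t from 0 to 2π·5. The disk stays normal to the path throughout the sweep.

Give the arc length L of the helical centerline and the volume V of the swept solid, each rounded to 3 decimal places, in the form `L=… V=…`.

L=1555.378 V=1221.591

2πR = 2π·49.5 = 311.017673
per-turn = √(311.017673² + 6²) = √(96731.9927 + 36) = √96767.9927 = 311.075542
L = 5 × 311.075542 = 1555.377709
V = π·0.5² × L = 0.785398 × 1555.377709 = 1221.590796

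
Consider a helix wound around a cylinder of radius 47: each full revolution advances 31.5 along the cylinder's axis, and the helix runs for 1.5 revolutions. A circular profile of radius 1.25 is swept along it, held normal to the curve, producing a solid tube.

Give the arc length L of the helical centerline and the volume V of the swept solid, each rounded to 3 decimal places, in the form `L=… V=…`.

2πR = 2π·47 = 295.309709
per-turn = √(295.309709² + 31.5²) = √(87207.8245 + 992.25) = √88200.0745 = 296.984974
L = 1.5 × 296.984974 = 445.477460
V = π·1.25² × L = 4.908739 × 445.477460 = 2186.732370

L=445.477 V=2186.732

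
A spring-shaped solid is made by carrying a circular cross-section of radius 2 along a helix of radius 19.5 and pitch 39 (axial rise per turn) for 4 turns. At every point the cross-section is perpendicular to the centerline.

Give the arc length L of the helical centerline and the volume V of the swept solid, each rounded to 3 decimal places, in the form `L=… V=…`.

2πR = 2π·19.5 = 122.522113
per-turn = √(122.522113² + 39²) = √(15011.6683 + 1521) = √16532.6683 = 128.579424
L = 4 × 128.579424 = 514.317696
V = π·2² × L = 12.566371 × 514.317696 = 6463.106785

L=514.318 V=6463.107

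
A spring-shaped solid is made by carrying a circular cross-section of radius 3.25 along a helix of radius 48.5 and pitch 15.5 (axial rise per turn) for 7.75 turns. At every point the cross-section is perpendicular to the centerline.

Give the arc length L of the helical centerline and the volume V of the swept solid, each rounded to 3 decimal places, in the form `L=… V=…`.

L=2364.745 V=78469.515

2πR = 2π·48.5 = 304.734487
per-turn = √(304.734487² + 15.5²) = √(92863.1078 + 240.25) = √93103.3578 = 305.128428
L = 7.75 × 305.128428 = 2364.745320
V = π·3.25² × L = 33.183072 × 2364.745320 = 78469.515169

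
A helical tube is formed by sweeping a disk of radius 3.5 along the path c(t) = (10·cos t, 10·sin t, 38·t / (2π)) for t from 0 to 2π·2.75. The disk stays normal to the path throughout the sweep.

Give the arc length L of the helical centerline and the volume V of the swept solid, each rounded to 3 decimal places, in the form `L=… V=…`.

L=201.930 V=7771.185

2πR = 2π·10 = 62.831853
per-turn = √(62.831853² + 38²) = √(3947.8418 + 1444) = √5391.8418 = 73.429162
L = 2.75 × 73.429162 = 201.930194
V = π·3.5² × L = 38.484510 × 201.930194 = 7771.184578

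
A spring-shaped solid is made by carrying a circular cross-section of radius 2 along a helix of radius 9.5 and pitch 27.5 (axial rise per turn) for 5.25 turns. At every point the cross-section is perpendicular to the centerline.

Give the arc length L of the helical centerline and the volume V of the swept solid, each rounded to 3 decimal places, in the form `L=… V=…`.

L=345.032 V=4335.804

2πR = 2π·9.5 = 59.690260
per-turn = √(59.690260² + 27.5²) = √(3562.9272 + 756.25) = √4319.1772 = 65.720447
L = 5.25 × 65.720447 = 345.032348
V = π·2² × L = 12.566371 × 345.032348 = 4335.804361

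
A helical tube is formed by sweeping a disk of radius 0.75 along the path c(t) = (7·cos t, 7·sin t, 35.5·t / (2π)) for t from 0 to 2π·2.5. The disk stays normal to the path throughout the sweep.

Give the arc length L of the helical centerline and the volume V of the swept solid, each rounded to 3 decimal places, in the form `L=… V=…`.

2πR = 2π·7 = 43.982297
per-turn = √(43.982297² + 35.5²) = √(1934.4425 + 1260.25) = √3194.6925 = 56.521611
L = 2.5 × 56.521611 = 141.304026
V = π·0.75² × L = 1.767146 × 141.304026 = 249.704826

L=141.304 V=249.705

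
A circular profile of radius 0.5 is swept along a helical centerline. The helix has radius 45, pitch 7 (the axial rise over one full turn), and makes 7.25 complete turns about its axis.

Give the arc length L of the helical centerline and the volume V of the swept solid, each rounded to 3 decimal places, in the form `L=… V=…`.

2πR = 2π·45 = 282.743339
per-turn = √(282.743339² + 7²) = √(79943.7956 + 49) = √79992.7956 = 282.829977
L = 7.25 × 282.829977 = 2050.517330
V = π·0.5² × L = 0.785398 × 2050.517330 = 1610.472545

L=2050.517 V=1610.473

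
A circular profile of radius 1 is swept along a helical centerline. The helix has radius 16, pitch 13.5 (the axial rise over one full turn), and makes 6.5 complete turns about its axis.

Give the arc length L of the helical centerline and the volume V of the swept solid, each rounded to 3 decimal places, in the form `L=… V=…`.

L=659.317 V=2071.305

2πR = 2π·16 = 100.530965
per-turn = √(100.530965² + 13.5²) = √(10106.4749 + 182.25) = √10288.7249 = 101.433352
L = 6.5 × 101.433352 = 659.316788
V = π·1² × L = 3.141593 × 659.316788 = 2071.304778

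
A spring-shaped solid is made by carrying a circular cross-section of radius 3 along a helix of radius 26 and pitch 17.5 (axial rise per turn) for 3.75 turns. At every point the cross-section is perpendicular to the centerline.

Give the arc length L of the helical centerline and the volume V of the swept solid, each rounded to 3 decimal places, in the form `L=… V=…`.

L=616.116 V=17420.256

2πR = 2π·26 = 163.362818
per-turn = √(163.362818² + 17.5²) = √(26687.4103 + 306.25) = √26993.6603 = 164.297475
L = 3.75 × 164.297475 = 616.115531
V = π·3² × L = 28.274334 × 616.115531 = 17420.256244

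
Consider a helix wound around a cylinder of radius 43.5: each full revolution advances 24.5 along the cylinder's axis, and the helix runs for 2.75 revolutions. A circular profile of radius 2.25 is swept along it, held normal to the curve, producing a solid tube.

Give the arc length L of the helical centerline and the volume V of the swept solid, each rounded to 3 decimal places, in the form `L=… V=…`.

L=754.640 V=12002.026

2πR = 2π·43.5 = 273.318561
per-turn = √(273.318561² + 24.5²) = √(74703.0357 + 600.25) = √75303.2857 = 274.414442
L = 2.75 × 274.414442 = 754.639714
V = π·2.25² × L = 15.904313 × 754.639714 = 12002.026072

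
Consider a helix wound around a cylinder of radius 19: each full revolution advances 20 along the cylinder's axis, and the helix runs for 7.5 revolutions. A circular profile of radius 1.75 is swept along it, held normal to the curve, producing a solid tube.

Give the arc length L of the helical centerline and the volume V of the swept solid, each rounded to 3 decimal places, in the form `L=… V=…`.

2πR = 2π·19 = 119.380521
per-turn = √(119.380521² + 20²) = √(14251.7088 + 400) = √14651.7088 = 121.044243
L = 7.5 × 121.044243 = 907.831822
V = π·1.75² × L = 9.621128 × 907.831822 = 8734.365712

L=907.832 V=8734.366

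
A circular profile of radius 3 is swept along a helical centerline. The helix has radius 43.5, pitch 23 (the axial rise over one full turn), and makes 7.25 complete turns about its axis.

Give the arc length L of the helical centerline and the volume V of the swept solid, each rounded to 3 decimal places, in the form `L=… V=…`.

2πR = 2π·43.5 = 273.318561
per-turn = √(273.318561² + 23²) = √(74703.0357 + 529) = √75232.0357 = 274.284589
L = 7.25 × 274.284589 = 1988.563270
V = π·3² × L = 28.274334 × 1988.563270 = 56225.301830

L=1988.563 V=56225.302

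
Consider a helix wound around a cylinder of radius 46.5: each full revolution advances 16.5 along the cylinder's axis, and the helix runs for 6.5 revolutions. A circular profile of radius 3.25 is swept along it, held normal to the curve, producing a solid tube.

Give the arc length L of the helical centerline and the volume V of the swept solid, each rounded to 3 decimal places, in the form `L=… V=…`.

L=1902.119 V=63118.145

2πR = 2π·46.5 = 292.168117
per-turn = √(292.168117² + 16.5²) = √(85362.2085 + 272.25) = √85634.4585 = 292.633659
L = 6.5 × 292.633659 = 1902.118784
V = π·3.25² × L = 33.183072 × 1902.118784 = 63118.145344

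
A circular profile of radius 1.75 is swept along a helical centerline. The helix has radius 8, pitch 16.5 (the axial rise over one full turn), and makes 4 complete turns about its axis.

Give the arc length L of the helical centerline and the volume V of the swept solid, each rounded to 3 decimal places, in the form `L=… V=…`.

2πR = 2π·8 = 50.265482
per-turn = √(50.265482² + 16.5²) = √(2526.6187 + 272.25) = √2798.8687 = 52.904336
L = 4 × 52.904336 = 211.617342
V = π·1.75² × L = 9.621128 × 211.617342 = 2035.997433

L=211.617 V=2035.997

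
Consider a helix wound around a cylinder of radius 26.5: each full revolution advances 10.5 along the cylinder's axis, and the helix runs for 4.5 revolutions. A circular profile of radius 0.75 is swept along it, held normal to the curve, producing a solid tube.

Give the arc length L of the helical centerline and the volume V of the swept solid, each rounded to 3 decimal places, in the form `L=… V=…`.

L=750.758 V=1326.699

2πR = 2π·26.5 = 166.504411
per-turn = √(166.504411² + 10.5²) = √(27723.7188 + 110.25) = √27833.9688 = 166.835154
L = 4.5 × 166.835154 = 750.758195
V = π·0.75² × L = 1.767146 × 750.758195 = 1326.699242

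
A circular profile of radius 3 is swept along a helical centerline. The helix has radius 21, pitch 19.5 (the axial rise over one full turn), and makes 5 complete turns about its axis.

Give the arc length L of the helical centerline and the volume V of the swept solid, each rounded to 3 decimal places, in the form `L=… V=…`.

L=666.900 V=18856.157

2πR = 2π·21 = 131.946891
per-turn = √(131.946891² + 19.5²) = √(17409.9822 + 380.25) = √17790.2322 = 133.380029
L = 5 × 133.380029 = 666.900146
V = π·3² × L = 28.274334 × 666.900146 = 18856.157380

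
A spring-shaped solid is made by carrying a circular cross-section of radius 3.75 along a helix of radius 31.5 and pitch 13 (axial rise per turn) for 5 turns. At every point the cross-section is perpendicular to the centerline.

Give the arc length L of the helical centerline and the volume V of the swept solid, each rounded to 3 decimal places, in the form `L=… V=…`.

2πR = 2π·31.5 = 197.920337
per-turn = √(197.920337² + 13²) = √(39172.4599 + 169) = √39341.4599 = 198.346817
L = 5 × 198.346817 = 991.734086
V = π·3.75² × L = 44.178647 × 991.734086 = 43813.469783

L=991.734 V=43813.470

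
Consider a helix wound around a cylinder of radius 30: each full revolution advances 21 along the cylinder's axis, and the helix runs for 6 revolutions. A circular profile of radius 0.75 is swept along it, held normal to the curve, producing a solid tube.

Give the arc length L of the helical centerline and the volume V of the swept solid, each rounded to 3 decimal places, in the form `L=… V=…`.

L=1137.970 V=2010.960

2πR = 2π·30 = 188.495559
per-turn = √(188.495559² + 21²) = √(35530.5758 + 441) = √35971.5758 = 189.661741
L = 6 × 189.661741 = 1137.970444
V = π·0.75² × L = 1.767146 × 1137.970444 = 2010.959767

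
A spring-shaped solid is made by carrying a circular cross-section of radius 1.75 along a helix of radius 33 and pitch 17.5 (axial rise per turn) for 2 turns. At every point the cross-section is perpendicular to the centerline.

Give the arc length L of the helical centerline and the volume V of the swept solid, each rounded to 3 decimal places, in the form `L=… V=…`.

L=416.165 V=4003.973

2πR = 2π·33 = 207.345115
per-turn = √(207.345115² + 17.5²) = √(42991.9968 + 306.25) = √43298.2468 = 208.082308
L = 2 × 208.082308 = 416.164615
V = π·1.75² × L = 9.621128 × 416.164615 = 4003.972826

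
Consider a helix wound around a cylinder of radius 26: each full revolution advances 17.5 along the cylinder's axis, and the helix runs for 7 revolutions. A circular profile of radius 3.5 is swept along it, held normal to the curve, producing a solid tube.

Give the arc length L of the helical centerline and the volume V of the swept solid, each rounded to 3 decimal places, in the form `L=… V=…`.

L=1150.082 V=44260.355

2πR = 2π·26 = 163.362818
per-turn = √(163.362818² + 17.5²) = √(26687.4103 + 306.25) = √26993.6603 = 164.297475
L = 7 × 164.297475 = 1150.082325
V = π·3.5² × L = 38.484510 × 1150.082325 = 44260.354752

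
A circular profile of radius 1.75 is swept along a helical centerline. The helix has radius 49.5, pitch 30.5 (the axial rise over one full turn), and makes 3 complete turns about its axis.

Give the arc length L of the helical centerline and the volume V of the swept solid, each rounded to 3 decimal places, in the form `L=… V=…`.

2πR = 2π·49.5 = 311.017673
per-turn = √(311.017673² + 30.5²) = √(96731.9927 + 930.25) = √97662.2427 = 312.509588
L = 3 × 312.509588 = 937.528765
V = π·1.75² × L = 9.621128 × 937.528765 = 9020.083781

L=937.529 V=9020.084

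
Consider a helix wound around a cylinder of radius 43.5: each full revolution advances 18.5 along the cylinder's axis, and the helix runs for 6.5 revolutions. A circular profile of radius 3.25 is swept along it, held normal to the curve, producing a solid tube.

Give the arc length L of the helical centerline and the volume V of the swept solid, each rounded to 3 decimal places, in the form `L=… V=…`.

2πR = 2π·43.5 = 273.318561
per-turn = √(273.318561² + 18.5²) = √(74703.0357 + 342.25) = √75045.2857 = 273.943946
L = 6.5 × 273.943946 = 1780.635651
V = π·3.25² × L = 33.183072 × 1780.635651 = 59086.961729

L=1780.636 V=59086.962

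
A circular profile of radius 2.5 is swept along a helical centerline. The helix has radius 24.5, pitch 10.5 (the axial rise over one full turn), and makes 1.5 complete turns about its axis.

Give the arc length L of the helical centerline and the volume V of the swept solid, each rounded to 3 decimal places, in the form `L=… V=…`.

2πR = 2π·24.5 = 153.938040
per-turn = √(153.938040² + 10.5²) = √(23696.9202 + 110.25) = √23807.1702 = 154.295723
L = 1.5 × 154.295723 = 231.443585
V = π·2.5² × L = 19.634954 × 231.443585 = 4544.384158

L=231.444 V=4544.384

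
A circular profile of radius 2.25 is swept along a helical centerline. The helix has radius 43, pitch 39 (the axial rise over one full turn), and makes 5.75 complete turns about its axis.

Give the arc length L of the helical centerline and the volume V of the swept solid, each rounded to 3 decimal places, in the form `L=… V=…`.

2πR = 2π·43 = 270.176968
per-turn = √(270.176968² + 39²) = √(72995.5942 + 1521) = √74516.5942 = 272.977278
L = 5.75 × 272.977278 = 1569.619347
V = π·2.25² × L = 15.904313 × 1569.619347 = 24963.717084

L=1569.619 V=24963.717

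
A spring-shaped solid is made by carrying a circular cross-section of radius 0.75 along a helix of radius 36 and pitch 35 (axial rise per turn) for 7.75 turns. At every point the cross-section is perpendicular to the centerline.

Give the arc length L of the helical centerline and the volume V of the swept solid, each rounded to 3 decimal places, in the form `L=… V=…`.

2πR = 2π·36 = 226.194671
per-turn = √(226.194671² + 35²) = √(51164.0292 + 1225) = √52389.0292 = 228.886499
L = 7.75 × 228.886499 = 1773.870364
V = π·0.75² × L = 1.767146 × 1773.870364 = 3134.687683

L=1773.870 V=3134.688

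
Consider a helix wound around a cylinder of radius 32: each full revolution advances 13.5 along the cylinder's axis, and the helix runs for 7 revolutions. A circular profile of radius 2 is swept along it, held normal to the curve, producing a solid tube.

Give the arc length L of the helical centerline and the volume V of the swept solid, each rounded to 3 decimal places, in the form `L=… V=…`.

2πR = 2π·32 = 201.061930
per-turn = √(201.061930² + 13.5²) = √(40425.8996 + 182.25) = √40608.1496 = 201.514639
L = 7 × 201.514639 = 1410.602471
V = π·2² × L = 12.566371 × 1410.602471 = 17726.153442

L=1410.602 V=17726.153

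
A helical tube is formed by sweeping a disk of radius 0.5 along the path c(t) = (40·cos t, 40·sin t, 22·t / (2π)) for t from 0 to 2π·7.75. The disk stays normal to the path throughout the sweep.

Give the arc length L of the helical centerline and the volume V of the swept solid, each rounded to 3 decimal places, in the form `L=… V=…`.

2πR = 2π·40 = 251.327412
per-turn = √(251.327412² + 22²) = √(63165.4682 + 484) = √63649.4682 = 252.288462
L = 7.75 × 252.288462 = 1955.235582
V = π·0.5² × L = 0.785398 × 1955.235582 = 1535.638435

L=1955.236 V=1535.638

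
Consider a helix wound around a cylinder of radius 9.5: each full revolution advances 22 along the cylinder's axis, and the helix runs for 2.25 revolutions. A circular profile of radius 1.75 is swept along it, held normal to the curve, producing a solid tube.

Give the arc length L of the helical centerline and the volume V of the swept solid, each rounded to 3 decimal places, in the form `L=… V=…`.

L=143.135 V=1377.118

2πR = 2π·9.5 = 59.690260
per-turn = √(59.690260² + 22²) = √(3562.9272 + 484) = √4046.9272 = 63.615463
L = 2.25 × 63.615463 = 143.134793
V = π·1.75² × L = 9.621128 × 143.134793 = 1377.118091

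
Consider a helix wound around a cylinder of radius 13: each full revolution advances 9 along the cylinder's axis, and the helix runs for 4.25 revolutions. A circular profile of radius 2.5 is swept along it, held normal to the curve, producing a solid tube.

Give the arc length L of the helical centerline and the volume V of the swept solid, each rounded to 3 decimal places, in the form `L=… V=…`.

L=349.247 V=6857.447

2πR = 2π·13 = 81.681409
per-turn = √(81.681409² + 9²) = √(6671.8526 + 81) = √6752.8526 = 82.175742
L = 4.25 × 82.175742 = 349.246904
V = π·2.5² × L = 19.634954 × 349.246904 = 6857.446915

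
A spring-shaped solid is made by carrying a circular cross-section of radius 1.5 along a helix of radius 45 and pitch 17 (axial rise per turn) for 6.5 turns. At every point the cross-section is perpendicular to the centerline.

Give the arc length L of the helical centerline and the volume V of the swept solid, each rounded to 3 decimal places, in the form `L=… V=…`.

2πR = 2π·45 = 282.743339
per-turn = √(282.743339² + 17²) = √(79943.7956 + 289) = √80232.7956 = 283.253942
L = 6.5 × 283.253942 = 1841.150623
V = π·1.5² × L = 7.068583 × 1841.150623 = 13014.326860

L=1841.151 V=13014.327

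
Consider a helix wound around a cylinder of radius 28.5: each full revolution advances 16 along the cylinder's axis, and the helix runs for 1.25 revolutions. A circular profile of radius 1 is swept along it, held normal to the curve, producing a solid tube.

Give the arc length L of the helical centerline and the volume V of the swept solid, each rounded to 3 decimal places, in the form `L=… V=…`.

2πR = 2π·28.5 = 179.070781
per-turn = √(179.070781² + 16²) = √(32066.3447 + 256) = √32322.3447 = 179.784161
L = 1.25 × 179.784161 = 224.730202
V = π·1² × L = 3.141593 × 224.730202 = 706.010751

L=224.730 V=706.011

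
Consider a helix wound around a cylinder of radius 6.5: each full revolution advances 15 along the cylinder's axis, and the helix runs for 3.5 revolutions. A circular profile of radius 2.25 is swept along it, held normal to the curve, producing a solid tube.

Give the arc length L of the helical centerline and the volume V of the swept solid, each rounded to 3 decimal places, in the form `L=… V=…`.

2πR = 2π·6.5 = 40.840704
per-turn = √(40.840704² + 15²) = √(1667.9631 + 225) = √1892.9631 = 43.508196
L = 3.5 × 43.508196 = 152.278687
V = π·2.25² × L = 15.904313 × 152.278687 = 2421.887872

L=152.279 V=2421.888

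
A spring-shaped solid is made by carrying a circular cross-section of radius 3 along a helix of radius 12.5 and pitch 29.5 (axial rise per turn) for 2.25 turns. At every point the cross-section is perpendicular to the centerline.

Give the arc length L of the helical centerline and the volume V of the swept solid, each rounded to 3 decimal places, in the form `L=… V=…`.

2πR = 2π·12.5 = 78.539816
per-turn = √(78.539816² + 29.5²) = √(6168.5028 + 870.25) = √7038.7528 = 83.897275
L = 2.25 × 83.897275 = 188.768869
V = π·3² × L = 28.274334 × 188.768869 = 5337.314021

L=188.769 V=5337.314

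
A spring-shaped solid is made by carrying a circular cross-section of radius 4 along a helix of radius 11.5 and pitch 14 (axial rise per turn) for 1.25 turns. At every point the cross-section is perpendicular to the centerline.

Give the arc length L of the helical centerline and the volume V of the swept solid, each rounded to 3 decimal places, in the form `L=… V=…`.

2πR = 2π·11.5 = 72.256631
per-turn = √(72.256631² + 14²) = √(5221.0207 + 196) = √5417.0207 = 73.600413
L = 1.25 × 73.600413 = 92.000516
V = π·4² × L = 50.265482 × 92.000516 = 4624.450308

L=92.001 V=4624.450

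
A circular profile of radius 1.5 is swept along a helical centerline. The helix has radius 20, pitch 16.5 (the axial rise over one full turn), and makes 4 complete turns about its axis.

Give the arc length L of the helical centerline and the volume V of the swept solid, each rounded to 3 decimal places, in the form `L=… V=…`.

L=506.969 V=3583.555

2πR = 2π·20 = 125.663706
per-turn = √(125.663706² + 16.5²) = √(15791.3670 + 272.25) = √16063.6170 = 126.742325
L = 4 × 126.742325 = 506.969302
V = π·1.5² × L = 7.068583 × 506.969302 = 3583.554825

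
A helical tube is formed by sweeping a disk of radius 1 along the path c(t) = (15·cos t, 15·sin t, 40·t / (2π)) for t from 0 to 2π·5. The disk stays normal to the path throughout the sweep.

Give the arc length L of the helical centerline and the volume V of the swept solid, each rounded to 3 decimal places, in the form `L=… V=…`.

L=511.924 V=1608.256

2πR = 2π·15 = 94.247780
per-turn = √(94.247780² + 40²) = √(8882.6440 + 1600) = √10482.6440 = 102.384784
L = 5 × 102.384784 = 511.923919
V = π·1² × L = 3.141593 × 511.923919 = 1608.256424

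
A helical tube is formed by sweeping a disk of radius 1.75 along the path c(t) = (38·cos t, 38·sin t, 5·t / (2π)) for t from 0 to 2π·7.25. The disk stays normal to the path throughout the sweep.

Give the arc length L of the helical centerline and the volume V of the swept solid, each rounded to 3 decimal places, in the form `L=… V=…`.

2πR = 2π·38 = 238.761042
per-turn = √(238.761042² + 5²) = √(57006.8350 + 25) = √57031.8350 = 238.813390
L = 7.25 × 238.813390 = 1731.397074
V = π·1.75² × L = 9.621128 × 1731.397074 = 16657.992006

L=1731.397 V=16657.992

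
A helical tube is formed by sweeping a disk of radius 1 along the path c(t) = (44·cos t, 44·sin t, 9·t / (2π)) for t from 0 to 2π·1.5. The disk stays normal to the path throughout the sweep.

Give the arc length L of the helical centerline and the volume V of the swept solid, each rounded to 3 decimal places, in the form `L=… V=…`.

2πR = 2π·44 = 276.460154
per-turn = √(276.460154² + 9²) = √(76430.2165 + 81) = √76511.2165 = 276.606610
L = 1.5 × 276.606610 = 414.909914
V = π·1² × L = 3.141593 × 414.909914 = 1303.477939

L=414.910 V=1303.478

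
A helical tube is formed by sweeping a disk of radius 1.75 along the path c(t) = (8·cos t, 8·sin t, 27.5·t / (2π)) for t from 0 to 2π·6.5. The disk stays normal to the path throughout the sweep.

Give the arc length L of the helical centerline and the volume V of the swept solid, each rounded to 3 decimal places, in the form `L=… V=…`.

2πR = 2π·8 = 50.265482
per-turn = √(50.265482² + 27.5²) = √(2526.6187 + 756.25) = √3282.8687 = 57.296324
L = 6.5 × 57.296324 = 372.426105
V = π·1.75² × L = 9.621128 × 372.426105 = 3583.159041

L=372.426 V=3583.159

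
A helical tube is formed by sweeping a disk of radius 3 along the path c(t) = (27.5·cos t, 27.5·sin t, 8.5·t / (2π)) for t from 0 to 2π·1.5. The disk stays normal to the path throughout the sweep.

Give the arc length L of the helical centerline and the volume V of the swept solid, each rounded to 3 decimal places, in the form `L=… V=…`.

2πR = 2π·27.5 = 172.787596
per-turn = √(172.787596² + 8.5²) = √(29855.5533 + 72.25) = √29927.8033 = 172.996541
L = 1.5 × 172.996541 = 259.494812
V = π·3² × L = 28.274334 × 259.494812 = 7337.042955

L=259.495 V=7337.043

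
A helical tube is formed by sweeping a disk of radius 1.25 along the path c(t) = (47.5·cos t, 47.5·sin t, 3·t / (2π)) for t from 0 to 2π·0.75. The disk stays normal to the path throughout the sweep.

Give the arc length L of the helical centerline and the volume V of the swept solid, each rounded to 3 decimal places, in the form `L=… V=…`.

L=223.850 V=1098.820

2πR = 2π·47.5 = 298.451302
per-turn = √(298.451302² + 3²) = √(89073.1797 + 9) = √89082.1797 = 298.466380
L = 0.75 × 298.466380 = 223.849785
V = π·1.25² × L = 4.908739 × 223.849785 = 1098.820061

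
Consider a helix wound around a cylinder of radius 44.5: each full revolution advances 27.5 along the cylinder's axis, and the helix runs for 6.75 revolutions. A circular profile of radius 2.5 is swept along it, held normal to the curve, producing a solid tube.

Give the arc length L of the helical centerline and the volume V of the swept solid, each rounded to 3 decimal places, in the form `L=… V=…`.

2πR = 2π·44.5 = 279.601746
per-turn = √(279.601746² + 27.5²) = √(78177.1365 + 756.25) = √78933.3865 = 280.950861
L = 6.75 × 280.950861 = 1896.418314
V = π·2.5² × L = 19.634954 × 1896.418314 = 37236.086516

L=1896.418 V=37236.087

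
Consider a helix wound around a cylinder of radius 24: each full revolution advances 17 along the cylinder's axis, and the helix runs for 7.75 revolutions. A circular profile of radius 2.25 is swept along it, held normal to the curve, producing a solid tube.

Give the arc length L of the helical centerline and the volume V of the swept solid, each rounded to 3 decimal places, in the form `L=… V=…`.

L=1176.075 V=18704.671

2πR = 2π·24 = 150.796447
per-turn = √(150.796447² + 17²) = √(22739.5685 + 289) = √23028.5685 = 151.751667
L = 7.75 × 151.751667 = 1176.075422
V = π·2.25² × L = 15.904313 × 1176.075422 = 18704.671396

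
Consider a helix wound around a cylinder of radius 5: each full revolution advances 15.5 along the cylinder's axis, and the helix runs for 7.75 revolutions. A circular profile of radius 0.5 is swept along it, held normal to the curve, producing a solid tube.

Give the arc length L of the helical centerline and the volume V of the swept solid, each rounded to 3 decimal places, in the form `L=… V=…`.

2πR = 2π·5 = 31.415927
per-turn = √(31.415927² + 15.5²) = √(986.9604 + 240.25) = √1227.2104 = 35.031563
L = 7.75 × 35.031563 = 271.494617
V = π·0.5² × L = 0.785398 × 271.494617 = 213.231374

L=271.495 V=213.231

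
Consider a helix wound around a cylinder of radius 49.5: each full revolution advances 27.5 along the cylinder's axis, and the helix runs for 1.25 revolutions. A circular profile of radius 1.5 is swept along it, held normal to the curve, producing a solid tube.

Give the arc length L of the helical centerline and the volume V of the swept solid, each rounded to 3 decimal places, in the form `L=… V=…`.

L=390.289 V=2758.789

2πR = 2π·49.5 = 311.017673
per-turn = √(311.017673² + 27.5²) = √(96731.9927 + 756.25) = √97488.2427 = 312.231073
L = 1.25 × 312.231073 = 390.288841
V = π·1.5² × L = 7.068583 × 390.288841 = 2758.789249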